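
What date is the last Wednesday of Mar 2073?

Mar 29, 2073

Mar 2073 begins on a Wednesday, so the first Wednesday is Mar 1.
Mar 2073 has 31 days. Adding weeks: 1, 8, 15, 22, 29 — the last one ≤ 31 is the 29th.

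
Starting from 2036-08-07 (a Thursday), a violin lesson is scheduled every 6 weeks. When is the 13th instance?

2037-12-24

The 13th occurrence is 12 intervals after the first: 12 × 42 = 504 days after 2036-08-07.
August has 31 days — 24 days to the end of August leaves 480.
From end of August to end of 2036 is 122 days (358 left).
January has 31 days (327 left).
February has 28 days (299 left).
March has 31 days (268 left).
April has 30 days (238 left).
May has 31 days (207 left).
June has 30 days (177 left).
July has 31 days (146 left).
August has 31 days (115 left).
September has 30 days (85 left).
October has 31 days (54 left).
November has 30 days (24 left).
24 days into December → 2037-12-24.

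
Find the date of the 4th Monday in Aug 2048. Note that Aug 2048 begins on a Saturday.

Aug 2048 begins on a Saturday, so the first Monday is Aug 3 (2 days later).
The 4th Monday is 3 weeks later: 3 + 21 = 24.

Aug 24, 2048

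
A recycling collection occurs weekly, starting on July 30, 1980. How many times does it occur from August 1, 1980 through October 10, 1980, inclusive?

Occurrences land 7·i days after July 30, 1980 for i = 0, 1, 2, …
August 1, 1980 is 2 days after the start; 2 ÷ 7 = 0 remainder 2; since the remainder is 2, round up to i = 1. First occurrence in the window: #2 on August 6, 1980 (1×7 = 7 days in).
October 10, 1980 is 72 days after the start; 72 ÷ 7 = 10 remainder 2. Last occurrence in the window: #11 on October 8, 1980.
Occurrences #2 through #11: 10 in total.

10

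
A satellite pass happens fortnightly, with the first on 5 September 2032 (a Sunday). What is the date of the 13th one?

20 February 2033

The 13th occurrence is 12 intervals after the first: 12 × 14 = 168 days after 5 September 2032.
September has 30 days — 25 days to the end of September leaves 143.
October has 31 days (112 left).
November has 30 days (82 left).
December has 31 days (51 left).
January has 31 days (20 left).
20 days into February → 20 February 2033.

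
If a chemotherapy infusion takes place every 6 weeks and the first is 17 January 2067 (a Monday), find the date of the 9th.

The 9th occurrence is 8 intervals after the first: 8 × 42 = 336 days after 17 January 2067.
January has 31 days — 14 days to the end of January leaves 322.
February has 28 days (294 left).
March has 31 days (263 left).
April has 30 days (233 left).
May has 31 days (202 left).
June has 30 days (172 left).
July has 31 days (141 left).
August has 31 days (110 left).
September has 30 days (80 left).
October has 31 days (49 left).
November has 30 days (19 left).
19 days into December → 19 December 2067.

19 December 2067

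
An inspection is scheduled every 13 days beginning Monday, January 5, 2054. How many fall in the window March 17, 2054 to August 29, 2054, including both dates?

13

Occurrences land 13·i days after January 5, 2054 for i = 0, 1, 2, …
March 17, 2054 is 71 days after the start; 71 ÷ 13 = 5 remainder 6; since the remainder is 6, round up to i = 6. First occurrence in the window: #7 on March 24, 2054 (6×13 = 78 days in).
August 29, 2054 is 236 days after the start; 236 ÷ 13 = 18 remainder 2. Last occurrence in the window: #19 on August 27, 2054.
Occurrences #7 through #19: 13 in total.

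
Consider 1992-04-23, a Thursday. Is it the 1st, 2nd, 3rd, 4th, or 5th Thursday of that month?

4th

Day 23 falls in week ⌈23/7⌉ of the month.
Days 1–7 hold the 1st Thursday, 8–14 the 2nd, 15–21 the 3rd, 22–28 the 4th, 29–31 the 5th.
23 is in the range for the 4th.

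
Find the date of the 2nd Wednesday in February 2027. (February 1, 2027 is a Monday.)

February 10, 2027

February 2027 begins on a Monday, so the first Wednesday is February 3 (2 days later).
The 2nd Wednesday is 1 weeks later: 3 + 7 = 10.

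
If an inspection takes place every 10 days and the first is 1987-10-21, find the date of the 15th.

1988-03-09

The 15th occurrence is 14 intervals after the first: 14 × 10 = 140 days after 1987-10-21.
October has 31 days — 10 days to the end of October leaves 130.
November has 30 days (100 left).
December has 31 days (69 left).
January has 31 days (38 left).
February has 29 days (9 left).
9 days into March → 1988-03-09.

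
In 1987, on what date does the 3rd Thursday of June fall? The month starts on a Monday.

June 18, 1987

June 1987 begins on a Monday, so the first Thursday is June 4 (3 days later).
The 3rd Thursday is 2 weeks later: 4 + 14 = 18.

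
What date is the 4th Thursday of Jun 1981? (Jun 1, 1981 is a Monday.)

Jun 25, 1981

Jun 1981 begins on a Monday, so the first Thursday is Jun 4 (3 days later).
The 4th Thursday is 3 weeks later: 4 + 21 = 25.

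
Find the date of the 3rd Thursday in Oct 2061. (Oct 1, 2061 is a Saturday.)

Oct 2061 begins on a Saturday, so the first Thursday is Oct 6 (5 days later).
The 3rd Thursday is 2 weeks later: 6 + 14 = 20.

Oct 20, 2061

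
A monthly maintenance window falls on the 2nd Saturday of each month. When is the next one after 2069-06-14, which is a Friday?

June 2069 starts on a Saturday; its first Saturday is the 1st, so the 2nd Saturday is the 8th — 2069-06-08.
That is not after 2069-06-14, so look at July 2069.
July 2069 starts on a Monday; its first Saturday is the 6th, so the 2nd Saturday is the 13th — 2069-07-13.

2069-07-13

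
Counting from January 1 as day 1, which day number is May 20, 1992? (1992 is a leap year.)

141

Days in months before May: 31 + 29 + 31 + 30 = 121.
Plus 20 days into May → day 141.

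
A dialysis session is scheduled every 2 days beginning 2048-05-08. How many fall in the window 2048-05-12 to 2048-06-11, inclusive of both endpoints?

16

Occurrences land 2·i days after 2048-05-08 for i = 0, 1, 2, …
2048-05-12 is 4 days after the start; 4 ÷ 2 = 2 remainder 0. First occurrence in the window: #3 on 2048-05-12 (2×2 = 4 days in).
2048-06-11 is 34 days after the start; 34 ÷ 2 = 17 remainder 0. Last occurrence in the window: #18 on 2048-06-11.
Occurrences #3 through #18: 16 in total.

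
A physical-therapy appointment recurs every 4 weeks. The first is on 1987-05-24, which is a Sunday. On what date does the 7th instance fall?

The 7th occurrence is 6 intervals after the first: 6 × 28 = 168 days after 1987-05-24.
May has 31 days — 7 days to the end of May leaves 161.
June has 30 days (131 left).
July has 31 days (100 left).
August has 31 days (69 left).
September has 30 days (39 left).
October has 31 days (8 left).
8 days into November → 1987-11-08.

1987-11-08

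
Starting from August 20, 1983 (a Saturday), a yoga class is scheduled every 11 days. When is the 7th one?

The 7th occurrence is 6 intervals after the first: 6 × 11 = 66 days after August 20, 1983.
August has 31 days — 11 days to the end of August leaves 55.
September has 30 days (25 left).
25 days into October → October 25, 1983.

October 25, 1983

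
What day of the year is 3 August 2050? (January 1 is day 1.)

Days in months before August: 31 + 28 + 31 + 30 + 31 + 30 + 31 = 212.
Plus 3 days into August → day 215.

215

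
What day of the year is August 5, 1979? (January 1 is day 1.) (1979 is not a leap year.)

217

Days in months before August: 31 + 28 + 31 + 30 + 31 + 30 + 31 = 212.
Plus 5 days into August → day 217.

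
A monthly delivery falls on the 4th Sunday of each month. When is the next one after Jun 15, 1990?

Jun 24, 1990

Jun 1990 starts on a Friday; its first Sunday is the 3rd, so the 4th Sunday is the 24th — Jun 24, 1990.
Jun 24, 1990 is after Jun 15, 1990, so that is the next one.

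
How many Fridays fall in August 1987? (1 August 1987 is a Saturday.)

4

1 August 1987 is a Saturday; the first Friday on or after it is 7 August 1987 (6 days later).
From 7 August 1987 to 31 August 1987 is 31 − 7 = 24 days.
24 ÷ 7 = 3 full weeks with remainder 3, so 3 more Fridays after the first → 4.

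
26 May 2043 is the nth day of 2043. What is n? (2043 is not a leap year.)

146

Days in months before May: 31 + 28 + 31 + 30 = 120.
Plus 26 days into May → day 146.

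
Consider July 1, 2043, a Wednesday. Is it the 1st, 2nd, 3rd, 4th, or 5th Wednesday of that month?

1st

Day 1 falls in week ⌈1/7⌉ of the month.
Days 1–7 hold the 1st Wednesday, 8–14 the 2nd, 15–21 the 3rd, 22–28 the 4th, 29–31 the 5th.
1 is in the range for the 1st.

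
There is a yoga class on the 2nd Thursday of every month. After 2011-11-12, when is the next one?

November 2011 starts on a Tuesday; its first Thursday is the 3rd, so the 2nd Thursday is the 10th — 2011-11-10.
That is not after 2011-11-12, so look at December 2011.
December 2011 starts on a Thursday; its first Thursday is the 1st, so the 2nd Thursday is the 8th — 2011-12-08.

2011-12-08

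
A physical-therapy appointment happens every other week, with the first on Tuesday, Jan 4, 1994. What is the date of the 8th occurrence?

The 8th occurrence is 7 intervals after the first: 7 × 14 = 98 days after Jan 4, 1994.
Jan has 31 days — 27 days to the end of Jan leaves 71.
Feb has 28 days (43 left).
Mar has 31 days (12 left).
12 days into Apr → Apr 12, 1994.

Apr 12, 1994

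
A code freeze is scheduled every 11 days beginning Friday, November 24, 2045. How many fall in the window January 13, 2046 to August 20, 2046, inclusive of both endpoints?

Occurrences land 11·i days after November 24, 2045 for i = 0, 1, 2, …
January 13, 2046 is 50 days after the start; 50 ÷ 11 = 4 remainder 6; since the remainder is 6, round up to i = 5. First occurrence in the window: #6 on January 18, 2046 (5×11 = 55 days in).
August 20, 2046 is 269 days after the start; 269 ÷ 11 = 24 remainder 5. Last occurrence in the window: #25 on August 15, 2046.
Occurrences #6 through #25: 20 in total.

20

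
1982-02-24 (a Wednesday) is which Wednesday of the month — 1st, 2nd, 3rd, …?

Day 24 falls in week ⌈24/7⌉ of the month.
Days 1–7 hold the 1st Wednesday, 8–14 the 2nd, 15–21 the 3rd, 22–28 the 4th, 29–31 the 5th.
24 is in the range for the 4th.

4th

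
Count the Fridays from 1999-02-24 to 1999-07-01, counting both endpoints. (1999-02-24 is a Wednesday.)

1999-02-24 is a Wednesday; the first Friday on or after it is 1999-02-26 (2 days later).
From 1999-02-26 to 1999-07-01: 2 + 31 + 30 + 31 + 30 + 1 = 125 days (rest of February, March, April, May, June, July).
125 ÷ 7 = 17 full weeks with remainder 6, so 17 more Fridays after the first → 18.

18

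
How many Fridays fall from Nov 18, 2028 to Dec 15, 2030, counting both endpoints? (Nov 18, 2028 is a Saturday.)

108

Nov 18, 2028 is a Saturday; the first Friday on or after it is Nov 24, 2028 (6 days later).
From Nov 24, 2028 to Dec 15, 2030: 37 + 365 + 349 = 751 days (rest of 2028, 2029, to Dec 15, 2030 in 2030).
751 ÷ 7 = 107 full weeks with remainder 2, so 107 more Fridays after the first → 108.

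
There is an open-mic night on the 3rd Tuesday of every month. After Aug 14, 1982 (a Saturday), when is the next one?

Aug 17, 1982

Aug 1982 starts on a Sunday; its first Tuesday is the 3rd, so the 3rd Tuesday is the 17th — Aug 17, 1982.
Aug 17, 1982 is after Aug 14, 1982, so that is the next one.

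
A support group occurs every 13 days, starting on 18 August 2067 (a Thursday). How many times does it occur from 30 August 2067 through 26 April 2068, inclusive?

19

Occurrences land 13·i days after 18 August 2067 for i = 0, 1, 2, …
30 August 2067 is 12 days after the start; 12 ÷ 13 = 0 remainder 12; since the remainder is 12, round up to i = 1. First occurrence in the window: #2 on 31 August 2067 (1×13 = 13 days in).
26 April 2068 is 252 days after the start; 252 ÷ 13 = 19 remainder 5. Last occurrence in the window: #20 on 21 April 2068.
Occurrences #2 through #20: 19 in total.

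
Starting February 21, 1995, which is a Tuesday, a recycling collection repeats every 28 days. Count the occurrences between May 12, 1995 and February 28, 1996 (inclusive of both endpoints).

11

Occurrences land 28·i days after February 21, 1995 for i = 0, 1, 2, …
May 12, 1995 is 80 days after the start; 80 ÷ 28 = 2 remainder 24; since the remainder is 24, round up to i = 3. First occurrence in the window: #4 on May 16, 1995 (3×28 = 84 days in).
February 28, 1996 is 372 days after the start; 372 ÷ 28 = 13 remainder 8. Last occurrence in the window: #14 on February 20, 1996.
Occurrences #4 through #14: 11 in total.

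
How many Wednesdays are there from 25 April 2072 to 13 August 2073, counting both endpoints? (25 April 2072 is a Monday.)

68

25 April 2072 is a Monday; the first Wednesday on or after it is 27 April 2072 (2 days later).
From 27 April 2072 to 13 August 2073: 248 + 225 = 473 days (rest of 2072, to 13 August 2073 in 2073).
473 ÷ 7 = 67 full weeks with remainder 4, so 67 more Wednesdays after the first → 68.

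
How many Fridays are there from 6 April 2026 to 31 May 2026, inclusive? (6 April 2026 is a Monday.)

8

6 April 2026 is a Monday; the first Friday on or after it is 10 April 2026 (4 days later).
From 10 April 2026 to 31 May 2026: 20 + 31 = 51 days (rest of April, May).
51 ÷ 7 = 7 full weeks with remainder 2, so 7 more Fridays after the first → 8.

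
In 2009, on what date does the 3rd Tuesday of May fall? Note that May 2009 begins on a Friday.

2009-05-19

May 2009 begins on a Friday, so the first Tuesday is May 5 (4 days later).
The 3rd Tuesday is 2 weeks later: 5 + 14 = 19.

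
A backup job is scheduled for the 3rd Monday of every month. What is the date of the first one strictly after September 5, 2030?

September 16, 2030

September 2030 starts on a Sunday; its first Monday is the 2nd, so the 3rd Monday is the 16th — September 16, 2030.
September 16, 2030 is after September 5, 2030, so that is the next one.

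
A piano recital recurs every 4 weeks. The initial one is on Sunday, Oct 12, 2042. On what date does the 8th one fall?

Apr 26, 2043

The 8th occurrence is 7 intervals after the first: 7 × 28 = 196 days after Oct 12, 2042.
Oct has 31 days — 19 days to the end of Oct leaves 177.
Nov has 30 days (147 left).
Dec has 31 days (116 left).
Jan has 31 days (85 left).
Feb has 28 days (57 left).
Mar has 31 days (26 left).
26 days into Apr → Apr 26, 2043.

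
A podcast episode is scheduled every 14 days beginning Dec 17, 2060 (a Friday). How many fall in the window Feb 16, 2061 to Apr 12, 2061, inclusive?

Occurrences land 14·i days after Dec 17, 2060 for i = 0, 1, 2, …
Feb 16, 2061 is 61 days after the start; 61 ÷ 14 = 4 remainder 5; since the remainder is 5, round up to i = 5. First occurrence in the window: #6 on Feb 25, 2061 (5×14 = 70 days in).
Apr 12, 2061 is 116 days after the start; 116 ÷ 14 = 8 remainder 4. Last occurrence in the window: #9 on Apr 8, 2061.
Occurrences #6 through #9: 4 in total.

4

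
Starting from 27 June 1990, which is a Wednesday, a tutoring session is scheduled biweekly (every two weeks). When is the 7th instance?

19 September 1990

The 7th occurrence is 6 intervals after the first: 6 × 14 = 84 days after 27 June 1990.
June has 30 days — 3 days to the end of June leaves 81.
July has 31 days (50 left).
August has 31 days (19 left).
19 days into September → 19 September 1990.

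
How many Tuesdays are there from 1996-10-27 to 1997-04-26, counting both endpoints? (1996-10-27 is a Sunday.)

26

1996-10-27 is a Sunday; the first Tuesday on or after it is 1996-10-29 (2 days later).
From 1996-10-29 to 1997-04-26: 2 + 30 + 31 + 31 + 28 + 31 + 26 = 179 days (rest of October, November, December, January, February, March, April).
179 ÷ 7 = 25 full weeks with remainder 4, so 25 more Tuesdays after the first → 26.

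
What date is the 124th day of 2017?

2017-05-04

January has 31 days (124 − 31 = 93 remain).
February has 28 days (93 − 28 = 65 remain).
March has 31 days (65 − 31 = 34 remain).
April has 30 days (34 − 30 = 4 remain).
4 into May → May 4.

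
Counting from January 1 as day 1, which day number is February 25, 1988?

56

Days in months before February: 31 = 31.
Plus 25 days into February → day 56.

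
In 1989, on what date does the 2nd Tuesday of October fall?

October 1989 begins on a Sunday, so the first Tuesday is October 3 (2 days later).
The 2nd Tuesday is 1 weeks later: 3 + 7 = 10.

October 10, 1989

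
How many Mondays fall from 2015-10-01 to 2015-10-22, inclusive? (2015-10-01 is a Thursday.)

3

2015-10-01 is a Thursday; the first Monday on or after it is 2015-10-05 (4 days later).
From 2015-10-05 to 2015-10-22 is 22 − 5 = 17 days.
17 ÷ 7 = 2 full weeks with remainder 3, so 2 more Mondays after the first → 3.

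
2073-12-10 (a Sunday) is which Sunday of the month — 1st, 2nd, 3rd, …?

2nd

Day 10 falls in week ⌈10/7⌉ of the month.
Days 1–7 hold the 1st Sunday, 8–14 the 2nd, 15–21 the 3rd, 22–28 the 4th, 29–31 the 5th.
10 is in the range for the 2nd.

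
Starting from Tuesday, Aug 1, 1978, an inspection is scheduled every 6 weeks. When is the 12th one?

The 12th occurrence is 11 intervals after the first: 11 × 42 = 462 days after Aug 1, 1978.
Aug has 31 days — 30 days to the end of Aug leaves 432.
From end of Aug to end of 1978 is 122 days (310 left).
Jan has 31 days (279 left).
Feb has 28 days (251 left).
Mar has 31 days (220 left).
Apr has 30 days (190 left).
May has 31 days (159 left).
Jun has 30 days (129 left).
Jul has 31 days (98 left).
Aug has 31 days (67 left).
Sep has 30 days (37 left).
Oct has 31 days (6 left).
6 days into Nov → Nov 6, 1979.

Nov 6, 1979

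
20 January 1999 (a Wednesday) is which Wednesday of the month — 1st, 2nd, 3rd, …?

Day 20 falls in week ⌈20/7⌉ of the month.
Days 1–7 hold the 1st Wednesday, 8–14 the 2nd, 15–21 the 3rd, 22–28 the 4th, 29–31 the 5th.
20 is in the range for the 3rd.

3rd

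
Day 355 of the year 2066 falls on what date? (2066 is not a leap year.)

21 December 2066

January has 31 days (355 − 31 = 324 remain).
February has 28 days (324 − 28 = 296 remain).
March has 31 days (296 − 31 = 265 remain).
April has 30 days (265 − 30 = 235 remain).
May has 31 days (235 − 31 = 204 remain).
June has 30 days (204 − 30 = 174 remain).
July has 31 days (174 − 31 = 143 remain).
August has 31 days (143 − 31 = 112 remain).
September has 30 days (112 − 30 = 82 remain).
October has 31 days (82 − 31 = 51 remain).
November has 30 days (51 − 30 = 21 remain).
21 into December → December 21.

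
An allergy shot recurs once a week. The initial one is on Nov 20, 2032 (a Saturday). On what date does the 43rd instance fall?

Sep 10, 2033

The 43rd occurrence is 42 intervals after the first: 42 × 7 = 294 days after Nov 20, 2032.
Nov has 30 days — 10 days to the end of Nov leaves 284.
Dec has 31 days (253 left).
Jan has 31 days (222 left).
Feb has 28 days (194 left).
Mar has 31 days (163 left).
Apr has 30 days (133 left).
May has 31 days (102 left).
Jun has 30 days (72 left).
Jul has 31 days (41 left).
Aug has 31 days (10 left).
10 days into Sep → Sep 10, 2033.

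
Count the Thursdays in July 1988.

1 July 1988 is a Friday; the first Thursday on or after it is 7 July 1988 (6 days later).
From 7 July 1988 to 31 July 1988 is 31 − 7 = 24 days.
24 ÷ 7 = 3 full weeks with remainder 3, so 3 more Thursdays after the first → 4.

4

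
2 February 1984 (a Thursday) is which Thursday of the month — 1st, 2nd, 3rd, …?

1st

Day 2 falls in week ⌈2/7⌉ of the month.
Days 1–7 hold the 1st Thursday, 8–14 the 2nd, 15–21 the 3rd, 22–28 the 4th, 29–31 the 5th.
2 is in the range for the 1st.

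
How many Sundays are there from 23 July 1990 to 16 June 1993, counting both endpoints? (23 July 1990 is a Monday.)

23 July 1990 is a Monday; the first Sunday on or after it is 29 July 1990 (6 days later).
From 29 July 1990 to 16 June 1993: 155 + 365 + 366 + 167 = 1053 days (rest of 1990, 1991, 1992, to 16 June 1993 in 1993).
1053 ÷ 7 = 150 full weeks with remainder 3, so 150 more Sundays after the first → 151.

151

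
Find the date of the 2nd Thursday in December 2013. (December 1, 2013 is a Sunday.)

12 December 2013

December 2013 begins on a Sunday, so the first Thursday is December 5 (4 days later).
The 2nd Thursday is 1 weeks later: 5 + 7 = 12.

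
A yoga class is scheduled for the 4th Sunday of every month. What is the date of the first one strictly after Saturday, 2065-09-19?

September 2065 starts on a Tuesday; its first Sunday is the 6th, so the 4th Sunday is the 27th — 2065-09-27.
2065-09-27 is after 2065-09-19, so that is the next one.

2065-09-27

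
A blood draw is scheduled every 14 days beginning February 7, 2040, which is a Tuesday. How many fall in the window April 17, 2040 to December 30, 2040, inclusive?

Occurrences land 14·i days after February 7, 2040 for i = 0, 1, 2, …
April 17, 2040 is 70 days after the start; 70 ÷ 14 = 5 remainder 0. First occurrence in the window: #6 on April 17, 2040 (5×14 = 70 days in).
December 30, 2040 is 327 days after the start; 327 ÷ 14 = 23 remainder 5. Last occurrence in the window: #24 on December 25, 2040.
Occurrences #6 through #24: 19 in total.

19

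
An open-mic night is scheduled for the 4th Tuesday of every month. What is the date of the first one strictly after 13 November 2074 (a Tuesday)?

27 November 2074

November 2074 starts on a Thursday; its first Tuesday is the 6th, so the 4th Tuesday is the 27th — 27 November 2074.
27 November 2074 is after 13 November 2074, so that is the next one.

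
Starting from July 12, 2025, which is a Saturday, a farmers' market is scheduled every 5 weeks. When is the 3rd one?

The 3rd occurrence is 2 intervals after the first: 2 × 35 = 70 days after July 12, 2025.
July has 31 days — 19 days to the end of July leaves 51.
August has 31 days (20 left).
20 days into September → September 20, 2025.

September 20, 2025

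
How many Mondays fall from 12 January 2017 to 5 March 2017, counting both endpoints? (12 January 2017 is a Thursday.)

12 January 2017 is a Thursday; the first Monday on or after it is 16 January 2017 (4 days later).
From 16 January 2017 to 5 March 2017: 15 + 28 + 5 = 48 days (rest of January, February, March).
48 ÷ 7 = 6 full weeks with remainder 6, so 6 more Mondays after the first → 7.

7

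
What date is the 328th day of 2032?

23 November 2032

January has 31 days (328 − 31 = 297 remain).
February has 29 days (297 − 29 = 268 remain).
March has 31 days (268 − 31 = 237 remain).
April has 30 days (237 − 30 = 207 remain).
May has 31 days (207 − 31 = 176 remain).
June has 30 days (176 − 30 = 146 remain).
July has 31 days (146 − 31 = 115 remain).
August has 31 days (115 − 31 = 84 remain).
September has 30 days (84 − 30 = 54 remain).
October has 31 days (54 − 31 = 23 remain).
23 into November → November 23.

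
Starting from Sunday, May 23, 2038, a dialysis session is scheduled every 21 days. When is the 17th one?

Apr 24, 2039

The 17th occurrence is 16 intervals after the first: 16 × 21 = 336 days after May 23, 2038.
May has 31 days — 8 days to the end of May leaves 328.
Jun has 30 days (298 left).
Jul has 31 days (267 left).
Aug has 31 days (236 left).
Sep has 30 days (206 left).
Oct has 31 days (175 left).
Nov has 30 days (145 left).
Dec has 31 days (114 left).
Jan has 31 days (83 left).
Feb has 28 days (55 left).
Mar has 31 days (24 left).
24 days into Apr → Apr 24, 2039.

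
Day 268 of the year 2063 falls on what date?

January has 31 days (268 − 31 = 237 remain).
February has 28 days (237 − 28 = 209 remain).
March has 31 days (209 − 31 = 178 remain).
April has 30 days (178 − 30 = 148 remain).
May has 31 days (148 − 31 = 117 remain).
June has 30 days (117 − 30 = 87 remain).
July has 31 days (87 − 31 = 56 remain).
August has 31 days (56 − 31 = 25 remain).
25 into September → September 25.

2063-09-25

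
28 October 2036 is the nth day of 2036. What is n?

Days in months before October: 31 + 29 + 31 + 30 + 31 + 30 + 31 + 31 + 30 = 274.
Plus 28 days into October → day 302.

302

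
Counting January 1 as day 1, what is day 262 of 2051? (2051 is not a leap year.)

January has 31 days (262 − 31 = 231 remain).
February has 28 days (231 − 28 = 203 remain).
March has 31 days (203 − 31 = 172 remain).
April has 30 days (172 − 30 = 142 remain).
May has 31 days (142 − 31 = 111 remain).
June has 30 days (111 − 30 = 81 remain).
July has 31 days (81 − 31 = 50 remain).
August has 31 days (50 − 31 = 19 remain).
19 into September → September 19.

19 September 2051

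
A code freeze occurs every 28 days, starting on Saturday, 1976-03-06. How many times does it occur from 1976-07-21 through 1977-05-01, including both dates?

Occurrences land 28·i days after 1976-03-06 for i = 0, 1, 2, …
1976-07-21 is 137 days after the start; 137 ÷ 28 = 4 remainder 25; since the remainder is 25, round up to i = 5. First occurrence in the window: #6 on 1976-07-24 (5×28 = 140 days in).
1977-05-01 is 421 days after the start; 421 ÷ 28 = 15 remainder 1. Last occurrence in the window: #16 on 1977-04-30.
Occurrences #6 through #16: 11 in total.

11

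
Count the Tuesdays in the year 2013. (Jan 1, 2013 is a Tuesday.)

53

Jan 1, 2013 is a Tuesday; the first Tuesday on or after it is Jan 1, 2013.
From Jan 1, 2013 to Dec 31, 2013: 30 + 28 + 31 + 30 + 31 + 30 + 31 + 31 + 30 + 31 + 30 + 31 = 364 days (rest of Jan, Feb, Mar, Apr, May, Jun, Jul, Aug, Sep, Oct, Nov, Dec).
364 ÷ 7 = 52 full weeks with remainder 0, so 52 more Tuesdays after the first → 53.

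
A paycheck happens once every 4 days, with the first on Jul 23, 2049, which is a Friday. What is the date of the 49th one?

Jan 31, 2050

The 49th occurrence is 48 intervals after the first: 48 × 4 = 192 days after Jul 23, 2049.
Jul has 31 days — 8 days to the end of Jul leaves 184.
Aug has 31 days (153 left).
Sep has 30 days (123 left).
Oct has 31 days (92 left).
Nov has 30 days (62 left).
Dec has 31 days (31 left).
31 days into Jan → Jan 31, 2050.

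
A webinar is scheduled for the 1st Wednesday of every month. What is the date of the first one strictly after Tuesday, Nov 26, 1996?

Dec 4, 1996

Nov 1996 starts on a Friday, so its 1st Wednesday is Nov 6, 1996 (5 days in).
That is not after Nov 26, 1996, so look at Dec 1996.
Dec 1996 starts on a Sunday, so its 1st Wednesday is Dec 4, 1996 (3 days in).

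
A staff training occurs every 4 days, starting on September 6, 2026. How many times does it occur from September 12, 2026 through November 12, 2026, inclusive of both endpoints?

Occurrences land 4·i days after September 6, 2026 for i = 0, 1, 2, …
September 12, 2026 is 6 days after the start; 6 ÷ 4 = 1 remainder 2; since the remainder is 2, round up to i = 2. First occurrence in the window: #3 on September 14, 2026 (2×4 = 8 days in).
November 12, 2026 is 67 days after the start; 67 ÷ 4 = 16 remainder 3. Last occurrence in the window: #17 on November 9, 2026.
Occurrences #3 through #17: 15 in total.

15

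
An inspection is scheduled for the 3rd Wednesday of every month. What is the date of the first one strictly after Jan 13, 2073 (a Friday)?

Jan 18, 2073

Jan 2073 starts on a Sunday; its first Wednesday is the 4th, so the 3rd Wednesday is the 18th — Jan 18, 2073.
Jan 18, 2073 is after Jan 13, 2073, so that is the next one.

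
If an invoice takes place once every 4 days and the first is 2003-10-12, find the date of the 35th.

2004-02-25

The 35th occurrence is 34 intervals after the first: 34 × 4 = 136 days after 2003-10-12.
October has 31 days — 19 days to the end of October leaves 117.
November has 30 days (87 left).
December has 31 days (56 left).
January has 31 days (25 left).
25 days into February → 2004-02-25.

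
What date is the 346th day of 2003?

January has 31 days (346 − 31 = 315 remain).
February has 28 days (315 − 28 = 287 remain).
March has 31 days (287 − 31 = 256 remain).
April has 30 days (256 − 30 = 226 remain).
May has 31 days (226 − 31 = 195 remain).
June has 30 days (195 − 30 = 165 remain).
July has 31 days (165 − 31 = 134 remain).
August has 31 days (134 − 31 = 103 remain).
September has 30 days (103 − 30 = 73 remain).
October has 31 days (73 − 31 = 42 remain).
November has 30 days (42 − 30 = 12 remain).
12 into December → December 12.

December 12, 2003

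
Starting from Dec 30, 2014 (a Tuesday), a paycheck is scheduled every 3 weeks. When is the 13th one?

The 13th occurrence is 12 intervals after the first: 12 × 21 = 252 days after Dec 30, 2014.
Dec has 31 days — 1 day to the end of Dec leaves 251.
Jan has 31 days (220 left).
Feb has 28 days (192 left).
Mar has 31 days (161 left).
Apr has 30 days (131 left).
May has 31 days (100 left).
Jun has 30 days (70 left).
Jul has 31 days (39 left).
Aug has 31 days (8 left).
8 days into Sep → Sep 8, 2015.

Sep 8, 2015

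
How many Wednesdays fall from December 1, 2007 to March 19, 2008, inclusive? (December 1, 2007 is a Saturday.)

16

December 1, 2007 is a Saturday; the first Wednesday on or after it is December 5, 2007 (4 days later).
From December 5, 2007 to March 19, 2008: 26 + 31 + 29 + 19 = 105 days (rest of December, January, February, March).
105 ÷ 7 = 15 full weeks with remainder 0, so 15 more Wednesdays after the first → 16.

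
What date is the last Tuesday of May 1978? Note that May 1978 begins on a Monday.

May 1978 begins on a Monday, so the first Tuesday is May 2 (1 day later).
May 1978 has 31 days. Adding weeks: 2, 9, 16, 23, 30 — the last one ≤ 31 is the 30th.

May 30, 1978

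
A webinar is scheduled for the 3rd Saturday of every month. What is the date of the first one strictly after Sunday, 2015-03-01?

March 2015 starts on a Sunday; its first Saturday is the 7th, so the 3rd Saturday is the 21st — 2015-03-21.
2015-03-21 is after 2015-03-01, so that is the next one.

2015-03-21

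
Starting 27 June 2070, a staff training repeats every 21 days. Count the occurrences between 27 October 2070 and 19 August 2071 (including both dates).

Occurrences land 21·i days after 27 June 2070 for i = 0, 1, 2, …
27 October 2070 is 122 days after the start; 122 ÷ 21 = 5 remainder 17; since the remainder is 17, round up to i = 6. First occurrence in the window: #7 on 31 October 2070 (6×21 = 126 days in).
19 August 2071 is 418 days after the start; 418 ÷ 21 = 19 remainder 19. Last occurrence in the window: #20 on 31 July 2071.
Occurrences #7 through #20: 14 in total.

14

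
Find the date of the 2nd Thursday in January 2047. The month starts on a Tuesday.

10 January 2047

January 2047 begins on a Tuesday, so the first Thursday is January 3 (2 days later).
The 2nd Thursday is 1 weeks later: 3 + 7 = 10.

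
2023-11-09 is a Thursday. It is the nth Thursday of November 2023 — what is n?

Day 9 falls in week ⌈9/7⌉ of the month.
Days 1–7 hold the 1st Thursday, 8–14 the 2nd, 15–21 the 3rd, 22–28 the 4th, 29–31 the 5th.
9 is in the range for the 2nd.

2nd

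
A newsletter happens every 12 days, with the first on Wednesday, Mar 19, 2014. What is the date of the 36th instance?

May 13, 2015

The 36th occurrence is 35 intervals after the first: 35 × 12 = 420 days after Mar 19, 2014.
Mar has 31 days — 12 days to the end of Mar leaves 408.
From end of Mar to end of 2014 is 275 days (133 left).
Jan has 31 days (102 left).
Feb has 28 days (74 left).
Mar has 31 days (43 left).
Apr has 30 days (13 left).
13 days into May → May 13, 2015.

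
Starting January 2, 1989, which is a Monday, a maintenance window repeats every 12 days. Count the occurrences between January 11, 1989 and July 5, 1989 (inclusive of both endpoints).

Occurrences land 12·i days after January 2, 1989 for i = 0, 1, 2, …
January 11, 1989 is 9 days after the start; 9 ÷ 12 = 0 remainder 9; since the remainder is 9, round up to i = 1. First occurrence in the window: #2 on January 14, 1989 (1×12 = 12 days in).
July 5, 1989 is 184 days after the start; 184 ÷ 12 = 15 remainder 4. Last occurrence in the window: #16 on July 1, 1989.
Occurrences #2 through #16: 15 in total.

15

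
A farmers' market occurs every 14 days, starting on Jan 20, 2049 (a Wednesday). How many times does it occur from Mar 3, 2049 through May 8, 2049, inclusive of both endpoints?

Occurrences land 14·i days after Jan 20, 2049 for i = 0, 1, 2, …
Mar 3, 2049 is 42 days after the start; 42 ÷ 14 = 3 remainder 0. First occurrence in the window: #4 on Mar 3, 2049 (3×14 = 42 days in).
May 8, 2049 is 108 days after the start; 108 ÷ 14 = 7 remainder 10. Last occurrence in the window: #8 on Apr 28, 2049.
Occurrences #4 through #8: 5 in total.

5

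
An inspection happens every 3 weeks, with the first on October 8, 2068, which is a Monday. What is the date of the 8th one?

The 8th occurrence is 7 intervals after the first: 7 × 21 = 147 days after October 8, 2068.
October has 31 days — 23 days to the end of October leaves 124.
November has 30 days (94 left).
December has 31 days (63 left).
January has 31 days (32 left).
February has 28 days (4 left).
4 days into March → March 4, 2069.

March 4, 2069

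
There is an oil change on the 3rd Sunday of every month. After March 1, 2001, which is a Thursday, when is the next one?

March 2001 starts on a Thursday; its first Sunday is the 4th, so the 3rd Sunday is the 18th — March 18, 2001.
March 18, 2001 is after March 1, 2001, so that is the next one.

March 18, 2001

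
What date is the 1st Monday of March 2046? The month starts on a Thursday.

5 March 2046

March 2046 begins on a Thursday, so the first Monday is March 5 (4 days later).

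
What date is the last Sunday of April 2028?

2028-04-30

The first Sunday of April 2028 is April 2.
April 2028 has 30 days. Adding weeks: 2, 9, 16, 23, 30 — the last one ≤ 30 is the 30th.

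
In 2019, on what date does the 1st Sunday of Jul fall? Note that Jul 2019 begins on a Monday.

Jul 7, 2019

Jul 2019 begins on a Monday, so the first Sunday is Jul 7 (6 days later).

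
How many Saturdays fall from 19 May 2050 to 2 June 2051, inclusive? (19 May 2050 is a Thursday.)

19 May 2050 is a Thursday; the first Saturday on or after it is 21 May 2050 (2 days later).
From 21 May 2050 to 2 June 2051: 224 + 153 = 377 days (rest of 2050, to 2 June 2051 in 2051).
377 ÷ 7 = 53 full weeks with remainder 6, so 53 more Saturdays after the first → 54.

54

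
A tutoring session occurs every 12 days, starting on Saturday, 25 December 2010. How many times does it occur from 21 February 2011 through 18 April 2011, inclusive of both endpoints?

Occurrences land 12·i days after 25 December 2010 for i = 0, 1, 2, …
21 February 2011 is 58 days after the start; 58 ÷ 12 = 4 remainder 10; since the remainder is 10, round up to i = 5. First occurrence in the window: #6 on 23 February 2011 (5×12 = 60 days in).
18 April 2011 is 114 days after the start; 114 ÷ 12 = 9 remainder 6. Last occurrence in the window: #10 on 12 April 2011.
Occurrences #6 through #10: 5 in total.

5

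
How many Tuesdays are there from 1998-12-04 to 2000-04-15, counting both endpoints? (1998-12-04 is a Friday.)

1998-12-04 is a Friday; the first Tuesday on or after it is 1998-12-08 (4 days later).
From 1998-12-08 to 2000-04-15: 23 + 365 + 106 = 494 days (rest of 1998, 1999, to 2000-04-15 in 2000).
494 ÷ 7 = 70 full weeks with remainder 4, so 70 more Tuesdays after the first → 71.

71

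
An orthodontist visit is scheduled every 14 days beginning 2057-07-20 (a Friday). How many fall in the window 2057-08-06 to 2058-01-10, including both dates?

Occurrences land 14·i days after 2057-07-20 for i = 0, 1, 2, …
2057-08-06 is 17 days after the start; 17 ÷ 14 = 1 remainder 3; since the remainder is 3, round up to i = 2. First occurrence in the window: #3 on 2057-08-17 (2×14 = 28 days in).
2058-01-10 is 174 days after the start; 174 ÷ 14 = 12 remainder 6. Last occurrence in the window: #13 on 2058-01-04.
Occurrences #3 through #13: 11 in total.

11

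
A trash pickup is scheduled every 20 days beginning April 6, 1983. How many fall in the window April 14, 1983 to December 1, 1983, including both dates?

Occurrences land 20·i days after April 6, 1983 for i = 0, 1, 2, …
April 14, 1983 is 8 days after the start; 8 ÷ 20 = 0 remainder 8; since the remainder is 8, round up to i = 1. First occurrence in the window: #2 on April 26, 1983 (1×20 = 20 days in).
December 1, 1983 is 239 days after the start; 239 ÷ 20 = 11 remainder 19. Last occurrence in the window: #12 on November 12, 1983.
Occurrences #2 through #12: 11 in total.

11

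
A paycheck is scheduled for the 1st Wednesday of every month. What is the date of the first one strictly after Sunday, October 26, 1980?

November 5, 1980

October 1980 starts on a Wednesday, so its 1st Wednesday is October 1, 1980.
That is not after October 26, 1980, so look at November 1980.
November 1980 starts on a Saturday, so its 1st Wednesday is November 5, 1980 (4 days in).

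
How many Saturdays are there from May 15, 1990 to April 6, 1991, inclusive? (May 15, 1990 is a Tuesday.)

May 15, 1990 is a Tuesday; the first Saturday on or after it is May 19, 1990 (4 days later).
From May 19, 1990 to April 6, 1991: 226 + 96 = 322 days (rest of 1990, to April 6, 1991 in 1991).
322 ÷ 7 = 46 full weeks with remainder 0, so 46 more Saturdays after the first → 47.

47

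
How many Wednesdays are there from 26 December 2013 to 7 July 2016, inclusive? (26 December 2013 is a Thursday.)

132

26 December 2013 is a Thursday; the first Wednesday on or after it is 1 January 2014 (6 days later).
From 1 January 2014 to 7 July 2016: 364 + 365 + 189 = 918 days (rest of 2014, 2015, to 7 July 2016 in 2016).
918 ÷ 7 = 131 full weeks with remainder 1, so 131 more Wednesdays after the first → 132.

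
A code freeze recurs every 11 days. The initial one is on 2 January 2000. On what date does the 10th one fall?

The 10th occurrence is 9 intervals after the first: 9 × 11 = 99 days after 2 January 2000.
January has 31 days — 29 days to the end of January leaves 70.
February has 29 days (41 left).
March has 31 days (10 left).
10 days into April → 10 April 2000.

10 April 2000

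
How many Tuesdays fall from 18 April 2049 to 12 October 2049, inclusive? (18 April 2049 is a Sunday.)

18 April 2049 is a Sunday; the first Tuesday on or after it is 20 April 2049 (2 days later).
From 20 April 2049 to 12 October 2049: 10 + 31 + 30 + 31 + 31 + 30 + 12 = 175 days (rest of April, May, June, July, August, September, October).
175 ÷ 7 = 25 full weeks with remainder 0, so 25 more Tuesdays after the first → 26.

26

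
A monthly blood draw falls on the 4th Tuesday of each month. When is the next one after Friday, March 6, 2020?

March 2020 starts on a Sunday; its first Tuesday is the 3rd, so the 4th Tuesday is the 24th — March 24, 2020.
March 24, 2020 is after March 6, 2020, so that is the next one.

March 24, 2020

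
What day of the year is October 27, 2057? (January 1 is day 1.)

Days in months before October: 31 + 28 + 31 + 30 + 31 + 30 + 31 + 31 + 30 = 273.
Plus 27 days into October → day 300.

300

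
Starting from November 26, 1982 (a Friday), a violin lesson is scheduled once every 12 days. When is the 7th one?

February 6, 1983

The 7th occurrence is 6 intervals after the first: 6 × 12 = 72 days after November 26, 1982.
November has 30 days — 4 days to the end of November leaves 68.
December has 31 days (37 left).
January has 31 days (6 left).
6 days into February → February 6, 1983.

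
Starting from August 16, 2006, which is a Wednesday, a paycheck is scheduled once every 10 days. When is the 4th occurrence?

The 4th occurrence is 3 intervals after the first: 3 × 10 = 30 days after August 16, 2006.
August has 31 days — 15 days to the end of August leaves 15.
15 days into September → September 15, 2006.

September 15, 2006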